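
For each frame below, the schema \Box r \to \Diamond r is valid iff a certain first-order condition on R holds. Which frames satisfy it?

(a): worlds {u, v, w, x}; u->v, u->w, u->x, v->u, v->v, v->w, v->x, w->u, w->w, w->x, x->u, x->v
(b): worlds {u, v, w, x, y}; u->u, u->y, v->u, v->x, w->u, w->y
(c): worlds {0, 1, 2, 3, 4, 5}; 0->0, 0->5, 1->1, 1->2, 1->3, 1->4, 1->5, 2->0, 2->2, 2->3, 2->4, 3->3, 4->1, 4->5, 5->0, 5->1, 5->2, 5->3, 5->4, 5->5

Frame correspondent (Sahlqvist): \forall x \exists y Rxy — i.e. seriality.
(a): satisfies the condition.
(b): fails — world x has no successor.
(c): satisfies the condition.

(a), (c)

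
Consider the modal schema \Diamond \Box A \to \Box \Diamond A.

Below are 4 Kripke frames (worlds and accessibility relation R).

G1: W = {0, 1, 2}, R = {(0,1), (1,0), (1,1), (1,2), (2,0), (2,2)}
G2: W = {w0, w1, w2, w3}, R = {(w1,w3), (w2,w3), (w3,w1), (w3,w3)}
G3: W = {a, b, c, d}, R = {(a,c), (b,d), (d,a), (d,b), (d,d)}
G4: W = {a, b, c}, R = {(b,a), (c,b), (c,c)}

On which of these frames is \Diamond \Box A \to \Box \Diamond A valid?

Frame correspondent (Sahlqvist): \forall x \forall y \forall z (Rxy \wedge Rxz \to \exists w (Ryw \wedge Rzw)) — i.e. convergence.
G1: fails — R10 and R12 but 0 and 2 have no common successor.
G2: ✓.
G3: fails — Rac and Rac but c and c have no common successor.
G4: fails — Rba and Rba but a and a have no common successor.
Valid on: G2.

G2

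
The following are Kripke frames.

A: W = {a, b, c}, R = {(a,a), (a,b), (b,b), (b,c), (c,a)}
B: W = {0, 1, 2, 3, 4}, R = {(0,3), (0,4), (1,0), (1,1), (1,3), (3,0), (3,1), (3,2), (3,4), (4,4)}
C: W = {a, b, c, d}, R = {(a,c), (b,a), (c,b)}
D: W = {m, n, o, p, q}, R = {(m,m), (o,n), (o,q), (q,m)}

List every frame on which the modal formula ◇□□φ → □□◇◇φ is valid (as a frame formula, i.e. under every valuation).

The schema corresponds to a generalized confluence (Geach) condition: ∀x ∀y ∀z ((xRy ∧ xR²z) → ∃w (yR²w ∧ zR²w)).
A: holds.
B: fails — 0R3, 0R²2 but no w with 3R²w and 2R²w.
C: fails — aRc, aR²b but no w with cR²w and bR²w.
D: fails — oRn, oR²m but no w with nR²w and mR²w.

A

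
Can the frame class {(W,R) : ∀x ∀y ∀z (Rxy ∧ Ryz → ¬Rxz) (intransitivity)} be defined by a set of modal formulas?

Any modally definable frame class is closed under surjective bounded morphisms.
The 7-cycle (worlds s,t,u,v,w,x,y with s→t→u→v→w→x→y→s) is intransitive. Mapping every world to a single reflexive point • is a surjective bounded morphism; the reflexive point is not intransitive (R••∧R•• but R••).
So no modal formula (or set of formulas) defines exactly the intransitive frames.

No — not modally definable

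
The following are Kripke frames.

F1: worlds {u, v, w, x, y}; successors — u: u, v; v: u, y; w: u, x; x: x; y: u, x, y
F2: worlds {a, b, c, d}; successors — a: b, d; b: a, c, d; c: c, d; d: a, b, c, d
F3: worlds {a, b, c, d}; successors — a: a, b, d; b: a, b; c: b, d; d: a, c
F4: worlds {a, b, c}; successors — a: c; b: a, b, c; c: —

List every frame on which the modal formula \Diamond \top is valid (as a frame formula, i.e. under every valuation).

F1, F2, F3

Frame correspondent (Sahlqvist): \forall x \exists y Rxy — i.e. seriality.
F1: holds.
F2: holds.
F3: holds.
F4: fails — world c has no successor.
Valid on: F1, F2, F3.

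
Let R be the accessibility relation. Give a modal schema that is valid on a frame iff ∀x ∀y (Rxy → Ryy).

□(□r → r)

The condition is shift-reflexivity. The T□ schema □(□r → r) defines it.
Suppose □(□r→r) is valid. Take Rxy and set V(r)={w : Ryw}. Then at y, □r holds; since □(□r→r) at x, □r→r at y, so r at y, i.e. Ryy.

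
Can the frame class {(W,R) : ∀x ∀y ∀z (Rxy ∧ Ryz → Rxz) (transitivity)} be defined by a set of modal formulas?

Yes, by □p → □□p

Yes: it is transitivity, defined by the 4 schema □p → □□p.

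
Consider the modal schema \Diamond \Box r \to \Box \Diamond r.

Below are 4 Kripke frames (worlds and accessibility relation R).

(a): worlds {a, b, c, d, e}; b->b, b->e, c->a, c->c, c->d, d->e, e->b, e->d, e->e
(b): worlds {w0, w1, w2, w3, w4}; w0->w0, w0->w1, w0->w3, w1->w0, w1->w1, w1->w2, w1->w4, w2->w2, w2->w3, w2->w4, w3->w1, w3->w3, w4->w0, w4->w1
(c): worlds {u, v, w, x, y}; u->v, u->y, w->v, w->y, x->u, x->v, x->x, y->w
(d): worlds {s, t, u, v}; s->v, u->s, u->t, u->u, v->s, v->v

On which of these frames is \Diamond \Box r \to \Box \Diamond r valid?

This is the axiom for convergence; its first-order frame correspondent is \forall x \forall y \forall z (Rxy \wedge Rxz \to \exists w (Ryw \wedge Rzw)).
(a): fails — Rcc and Rcd but c and d have no common successor.
(b): fails — Rw1w2 and Rw1w4 but w2 and w4 have no common successor.
(c): fails — Ruv and Ruv but v and v have no common successor.
(d): fails — Rut and Rut but t and t have no common successor.
Valid on no frame.

none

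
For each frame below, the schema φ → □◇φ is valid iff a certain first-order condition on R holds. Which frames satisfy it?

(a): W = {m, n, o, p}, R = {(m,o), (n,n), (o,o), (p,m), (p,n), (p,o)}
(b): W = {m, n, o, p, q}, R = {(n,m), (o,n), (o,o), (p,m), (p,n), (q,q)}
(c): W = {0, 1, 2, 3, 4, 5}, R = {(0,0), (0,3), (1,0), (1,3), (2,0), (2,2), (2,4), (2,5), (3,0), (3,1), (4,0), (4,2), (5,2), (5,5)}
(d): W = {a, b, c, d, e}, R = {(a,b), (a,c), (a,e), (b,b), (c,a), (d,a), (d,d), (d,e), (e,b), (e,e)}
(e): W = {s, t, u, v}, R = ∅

This is the axiom for symmetry; its first-order frame correspondent is ∀x ∀y (Rxy → Ryx).
(a): fails — Rpm but not Rmp.
(b): fails — Ron but not Rno.
(c): fails — R10 but not R01.
(d): fails — Rde but not Red.
(e): ✓.
Valid on: (e).

(e)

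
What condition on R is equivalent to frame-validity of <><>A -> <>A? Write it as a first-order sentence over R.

This is a Sahlqvist (Geach-type) schema ◇^2□^0A → □^0◇^1A.
First-order correspondent: forall x forall y (x R^2 y -> exists w (y = w & xRw)).

forall x forall y (x R^2 y -> exists w (y = w & xRw))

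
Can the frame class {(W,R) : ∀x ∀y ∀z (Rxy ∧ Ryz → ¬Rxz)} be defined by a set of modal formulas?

Any modally definable frame class is closed under surjective bounded morphisms.
The 5-cycle (worlds w0,w1,w2,w3,w4 with w0→w1→w2→w3→w4→w0) is intransitive. Mapping every world to a single reflexive point • is a surjective bounded morphism; the reflexive point is not intransitive (R••∧R•• but R••).
Hence intransitivity is not modally definable.

Not modally definable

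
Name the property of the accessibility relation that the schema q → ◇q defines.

Replacing q by ¬q and contraposing gives the equivalent schema □q → q.
Suppose □q→q is valid. At any x set V(q)={w : Rxw}. Then □q holds at x, so q holds at x, i.e. Rxx.

reflexivity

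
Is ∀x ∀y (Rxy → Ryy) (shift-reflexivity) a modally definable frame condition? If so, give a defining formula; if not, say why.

Yes, by □(□r → r)

This is a Sahlqvist condition; the T□ axiom □(□r → r) defines it.
Suppose □(□r→r) is valid. Take Rxy and set V(r)={w : Ryw}. Then at y, □r holds; since □(□r→r) at x, □r→r at y, so r at y, i.e. Ryy.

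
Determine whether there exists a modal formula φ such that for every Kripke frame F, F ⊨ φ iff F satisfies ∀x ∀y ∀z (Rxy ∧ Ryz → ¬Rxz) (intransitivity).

Any modally definable frame class is closed under surjective bounded morphisms.
The 7-cycle (worlds 0,1,2,3,4,5,6 with 0→1→2→3→4→5→6→0) is intransitive. Mapping every world to a single reflexive point • is a surjective bounded morphism; the reflexive point is not intransitive (R••∧R•• but R••).
So no modal formula (or set of formulas) defines exactly the intransitive frames.

Not modally definable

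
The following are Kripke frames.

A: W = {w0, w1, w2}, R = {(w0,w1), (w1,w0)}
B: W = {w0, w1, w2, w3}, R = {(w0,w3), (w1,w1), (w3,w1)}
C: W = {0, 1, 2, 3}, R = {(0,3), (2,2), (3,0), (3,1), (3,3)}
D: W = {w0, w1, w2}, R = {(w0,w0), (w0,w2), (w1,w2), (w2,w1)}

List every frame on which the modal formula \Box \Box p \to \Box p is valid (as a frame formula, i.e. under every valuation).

C

The schema corresponds to density: \forall x \forall y (Rxy \to \exists z (Rxz \wedge Rzy)).
A: fails — Rw0w1 but no z with Rw0z and Rzw1.
B: fails — Rw0w3 but no z with Rw0z and Rzw3.
C: ✓.
D: fails — Rw1w2 but no z with Rw1z and Rzw2.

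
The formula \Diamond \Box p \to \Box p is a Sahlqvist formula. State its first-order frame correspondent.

Equivalently (dual form): ◇p → □◇p.
Suppose ◇p→□◇p is valid. Take Rxy, Rxz and set V(p)={y}. Then ◇p at x, so □◇p at x, so ◇p at z, so some w with Rzw has p; w=y, i.e. Rzy. By symmetry of the argument, Ryz.
Conversely, any frame satisfying \forall x \forall y \forall z (Rxy \wedge Rxz \to Ryz) validates the schema.
Frame condition: \forall x \forall y \forall z (Rxy \wedge Rxz \to Ryz).

the Euclidean property: \forall x \forall y \forall z (Rxy \wedge Rxz \to Ryz)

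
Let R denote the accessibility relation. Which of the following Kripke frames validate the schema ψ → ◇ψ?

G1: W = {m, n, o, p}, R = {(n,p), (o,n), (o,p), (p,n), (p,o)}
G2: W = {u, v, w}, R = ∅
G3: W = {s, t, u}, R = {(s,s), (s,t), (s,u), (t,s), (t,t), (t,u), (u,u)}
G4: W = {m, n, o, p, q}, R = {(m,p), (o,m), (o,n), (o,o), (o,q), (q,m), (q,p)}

Frame correspondent (Sahlqvist): ∀x Rxx — i.e. reflexivity.
G1: fails — world m does not see itself.
G2: fails — world u does not see itself.
G3: satisfies the condition.
G4: fails — world m does not see itself.
Valid on: G3.

G3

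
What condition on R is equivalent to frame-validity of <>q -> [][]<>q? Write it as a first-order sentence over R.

This is a Sahlqvist (Geach-type) schema ◇^1□^0q → □^2◇^1q.
Minimal-valuation argument: fix x; take any y with xR^1y and any z with xR^2z. Set V(q) to the set of worlds R-reachable from y in exactly 0 steps. Then □^0q holds at y, so the antecedent holds at x; validity forces ◇^1q at z, giving a w with zR^1w and yR^0w.
First-order correspondent: forall x forall y forall z ((xRy & x R^2 z) -> exists w (y = w & zRw)).

forall x forall y forall z ((xRy & x R^2 z) -> exists w (y = w & zRw))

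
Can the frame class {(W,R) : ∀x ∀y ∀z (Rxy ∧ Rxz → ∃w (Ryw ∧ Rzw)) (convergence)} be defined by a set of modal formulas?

The condition is convergence. A defining modal formula is ◇□q → □◇q.
Suppose ◇□q→□◇q is valid. Take Rxy, Rxz and set V(q)={w : Ryw}. Then □q at y so ◇□q at x, so □◇q at x, so ◇q at z, giving w with Rzw and Ryw.

Yes, by ◇□q → □◇q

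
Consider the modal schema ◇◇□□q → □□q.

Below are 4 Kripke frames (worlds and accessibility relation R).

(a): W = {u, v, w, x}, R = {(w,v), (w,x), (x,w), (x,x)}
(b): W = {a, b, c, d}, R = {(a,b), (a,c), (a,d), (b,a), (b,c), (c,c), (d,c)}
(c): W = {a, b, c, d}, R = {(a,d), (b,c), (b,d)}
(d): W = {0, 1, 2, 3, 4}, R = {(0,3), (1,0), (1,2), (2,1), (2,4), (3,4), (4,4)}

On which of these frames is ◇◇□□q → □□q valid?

This is the axiom for a generalized confluence (Geach) condition; its first-order frame correspondent is ∀x ∀y ∀z ((xR²y ∧ xR²z) → ∃w (yR²w ∧ z = w)).
(a): fails — xR²v, xR²v but no t with vR²t and v=t.
(b): fails — aR²c, aR²a but no w with cR²w and a=w.
(c): satisfies the condition.
(d): fails — 1R²3, 1R²1 but no w with 3R²w and 1=w.
Valid on: (c).

(c)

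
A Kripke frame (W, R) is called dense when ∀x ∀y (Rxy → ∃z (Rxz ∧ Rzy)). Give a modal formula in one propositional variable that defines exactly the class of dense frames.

□□s → □s

This is density; the standard corresponding axiom is C4: □□s → □s.
Suppose □□s→□s is valid. Take Rxy and set V(s)={w : xR²w}. Then □□s at x, so □s at x, so s at y, i.e. ∃z(Rxz∧Rzy).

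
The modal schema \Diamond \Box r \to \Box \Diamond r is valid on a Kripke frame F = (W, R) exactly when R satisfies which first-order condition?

This is the .2 axiom.
Its frame correspondent is convergence — \forall x \forall y \forall z (Rxy \wedge Rxz \to \exists w (Ryw \wedge Rzw)).

Convergence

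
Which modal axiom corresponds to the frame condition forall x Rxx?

□r → r

A defining formula is □r → r (the T axiom).
Suppose □r→r is valid. At any x set V(r)={w : Rxw}. Then □r holds at x, so r holds at x, i.e. Rxx.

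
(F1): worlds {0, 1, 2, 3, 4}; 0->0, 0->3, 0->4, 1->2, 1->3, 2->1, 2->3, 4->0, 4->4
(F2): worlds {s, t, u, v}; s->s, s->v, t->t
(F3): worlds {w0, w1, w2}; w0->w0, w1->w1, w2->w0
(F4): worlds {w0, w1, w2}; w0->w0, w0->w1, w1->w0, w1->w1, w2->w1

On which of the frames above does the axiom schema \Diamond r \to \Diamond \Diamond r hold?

Frame correspondent (Sahlqvist): \forall x \forall y (xRy \to \exists w (y = w \wedge x R^2 w)) — i.e. a generalized confluence (Geach) condition.
(F1): fails — 1R2 but no w with 2=w and 1R²w.
(F2): ✓.
(F3): ✓.
(F4): ✓.
Valid on: (F2), (F3), (F4).

(F2), (F3), (F4)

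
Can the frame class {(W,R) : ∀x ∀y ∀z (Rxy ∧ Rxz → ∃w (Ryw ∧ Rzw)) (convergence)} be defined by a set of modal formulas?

Yes — defined by ◇□q → □◇q

This is a Sahlqvist condition; the .2 axiom ◇□q → □◇q defines it.
Suppose ◇□q→□◇q is valid. Take Rxy, Rxz and set V(q)={w : Ryw}. Then □q at y so ◇□q at x, so □◇q at x, so ◇q at z, giving w with Rzw and Ryw.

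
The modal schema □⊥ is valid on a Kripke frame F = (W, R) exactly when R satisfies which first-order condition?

emptiness of R

□⊥ is valid iff no world has any successor (otherwise □⊥ fails at any world with one).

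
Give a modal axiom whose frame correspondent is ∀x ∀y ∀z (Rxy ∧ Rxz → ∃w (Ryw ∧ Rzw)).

◇□r → □◇r

The condition is convergence. The .2 schema ◇□r → □◇r defines it.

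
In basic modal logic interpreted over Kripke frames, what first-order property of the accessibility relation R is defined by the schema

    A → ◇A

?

Replacing A by ¬A and contraposing gives the equivalent schema □A → A.
Suppose □A→A is valid. At any x set V(A)={w : Rxw}. Then □A holds at x, so A holds at x, i.e. Rxx.
The converse is a direct semantic check.
Frame condition: ∀x Rxx.

reflexivity: ∀x Rxx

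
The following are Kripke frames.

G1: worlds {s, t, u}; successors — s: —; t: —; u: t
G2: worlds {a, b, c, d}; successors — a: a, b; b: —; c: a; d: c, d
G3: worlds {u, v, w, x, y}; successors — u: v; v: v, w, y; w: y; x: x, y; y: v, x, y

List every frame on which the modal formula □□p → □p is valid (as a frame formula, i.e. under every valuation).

G2, G3

Frame correspondent (Sahlqvist): ∀x ∀y (Rxy → ∃z (Rxz ∧ Rzy)) — i.e. density.
G1: fails — Rut but no z with Ruz and Rzt.
G2: ✓.
G3: ✓.
Valid on: G2, G3.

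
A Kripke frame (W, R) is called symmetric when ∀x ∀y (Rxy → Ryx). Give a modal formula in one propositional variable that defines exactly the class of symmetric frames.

r → □◇r

A defining formula is r → □◇r (the B axiom).
Suppose r→□◇r is valid. Take Rxy and set V(r)={x}. Then r at x, so □◇r at x, so ◇r at y, so some z with Ryz has r; z=x, i.e. Ryx.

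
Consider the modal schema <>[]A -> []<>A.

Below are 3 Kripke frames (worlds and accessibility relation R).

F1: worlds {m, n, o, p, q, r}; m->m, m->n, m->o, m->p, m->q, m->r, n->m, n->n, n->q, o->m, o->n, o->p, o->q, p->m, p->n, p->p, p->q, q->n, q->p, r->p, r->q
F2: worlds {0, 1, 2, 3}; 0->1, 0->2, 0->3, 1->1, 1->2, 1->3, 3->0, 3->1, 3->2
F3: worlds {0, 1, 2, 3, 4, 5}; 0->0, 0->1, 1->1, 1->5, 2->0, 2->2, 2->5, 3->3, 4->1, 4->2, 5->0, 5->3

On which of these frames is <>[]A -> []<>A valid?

Frame correspondent (Sahlqvist): forall x forall y forall z (Rxy & Rxz -> exists w (Ryw & Rzw)) — i.e. convergence.
F1: condition met.
F2: fails — R02 and R02 but 2 and 2 have no common successor.
F3: fails — R11 and R15 but 1 and 5 have no common successor.

F1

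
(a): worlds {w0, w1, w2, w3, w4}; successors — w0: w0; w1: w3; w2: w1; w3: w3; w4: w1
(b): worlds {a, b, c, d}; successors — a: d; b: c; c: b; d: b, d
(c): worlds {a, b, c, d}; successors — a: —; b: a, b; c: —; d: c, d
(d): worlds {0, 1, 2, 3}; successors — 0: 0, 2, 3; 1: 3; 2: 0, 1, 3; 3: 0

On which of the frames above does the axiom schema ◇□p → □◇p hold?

(a)

Frame correspondent (Sahlqvist): ∀x ∀y ∀z (Rxy ∧ Rxz → ∃w (Ryw ∧ Rzw)) — i.e. convergence.
(a): condition met.
(b): fails — Rdd and Rdb but d and b have no common successor.
(c): fails — Rba and Rba but a and a have no common successor.
(d): fails — R23 and R21 but 3 and 1 have no common successor.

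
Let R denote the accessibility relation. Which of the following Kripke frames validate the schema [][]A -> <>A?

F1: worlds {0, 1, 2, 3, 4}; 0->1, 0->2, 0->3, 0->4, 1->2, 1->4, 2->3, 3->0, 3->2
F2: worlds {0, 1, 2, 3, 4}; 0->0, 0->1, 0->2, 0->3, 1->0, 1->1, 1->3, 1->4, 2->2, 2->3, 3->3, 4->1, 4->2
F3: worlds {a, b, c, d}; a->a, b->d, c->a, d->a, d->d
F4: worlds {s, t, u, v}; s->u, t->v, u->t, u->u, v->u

F2, F3

This is the axiom for a generalized confluence (Geach) condition; its first-order frame correspondent is forall x exists w (x R^2 w & xRw).
F1: fails — at 1 but no w with 1R²w and 1Rw.
F2: satisfies the condition.
F3: satisfies the condition.
F4: fails — at t but no w with tR²w and tRw.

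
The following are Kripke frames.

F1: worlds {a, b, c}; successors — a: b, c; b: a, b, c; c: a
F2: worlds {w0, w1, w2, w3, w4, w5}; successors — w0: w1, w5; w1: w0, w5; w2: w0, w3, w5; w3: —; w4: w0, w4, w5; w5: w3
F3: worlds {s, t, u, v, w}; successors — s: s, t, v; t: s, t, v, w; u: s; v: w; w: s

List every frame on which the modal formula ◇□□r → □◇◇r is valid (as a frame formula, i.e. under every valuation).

This is the axiom for a generalized confluence (Geach) condition; its first-order frame correspondent is ∀x ∀y ∀z ((xRy ∧ xRz) → ∃w (yR²w ∧ zR²w)).
F1: holds.
F2: fails — w0Rw1, w0Rw5 but no w with w1R²w and w5R²w.
F3: holds.

F1, F3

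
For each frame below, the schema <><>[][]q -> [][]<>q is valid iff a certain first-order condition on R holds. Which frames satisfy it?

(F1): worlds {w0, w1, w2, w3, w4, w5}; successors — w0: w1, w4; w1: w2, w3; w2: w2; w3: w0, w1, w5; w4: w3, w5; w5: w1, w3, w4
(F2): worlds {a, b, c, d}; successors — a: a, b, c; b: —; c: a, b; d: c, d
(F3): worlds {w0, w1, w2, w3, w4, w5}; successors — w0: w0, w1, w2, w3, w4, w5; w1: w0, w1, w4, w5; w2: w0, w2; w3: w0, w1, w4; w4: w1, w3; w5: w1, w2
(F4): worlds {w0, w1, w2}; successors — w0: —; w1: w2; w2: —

Frame correspondent (Sahlqvist): forall x forall y forall z ((x R^2 y & x R^2 z) -> exists w (y R^2 w & zRw)) — i.e. a generalized confluence (Geach) condition.
(F1): fails — w0R²w2, w0R²w3 but no w with w2R²w and w3Rw.
(F2): fails — aR²a, aR²b but no w with aR²w and bRw.
(F3): holds.
(F4): holds.

(F3), (F4)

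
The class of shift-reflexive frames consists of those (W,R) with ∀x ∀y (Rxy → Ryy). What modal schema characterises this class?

□(□p → p)

This is shift-reflexivity; the standard corresponding axiom is T□: □(□p → p).
Suppose □(□p→p) is valid. Take Rxy and set V(p)={w : Ryw}. Then at y, □p holds; since □(□p→p) at x, □p→p at y, so p at y, i.e. Ryy.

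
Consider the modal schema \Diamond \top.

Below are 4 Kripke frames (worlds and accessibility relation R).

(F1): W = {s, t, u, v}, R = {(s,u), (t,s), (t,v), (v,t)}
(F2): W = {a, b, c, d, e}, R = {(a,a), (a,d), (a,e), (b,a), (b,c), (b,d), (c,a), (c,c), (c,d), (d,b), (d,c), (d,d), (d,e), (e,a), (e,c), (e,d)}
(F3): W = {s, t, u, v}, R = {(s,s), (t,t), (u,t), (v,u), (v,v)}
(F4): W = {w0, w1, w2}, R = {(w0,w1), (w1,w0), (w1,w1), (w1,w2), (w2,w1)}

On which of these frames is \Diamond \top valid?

Frame correspondent (Sahlqvist): \forall x \exists y Rxy — i.e. seriality.
(F1): fails — world u has no successor.
(F2): satisfies the condition.
(F3): satisfies the condition.
(F4): satisfies the condition.
Valid on: (F2), (F3), (F4).

(F2), (F3), (F4)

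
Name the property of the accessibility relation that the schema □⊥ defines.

emptiness of R: ∀x ∀y ¬Rxy

□⊥ is valid iff no world has any successor (otherwise □⊥ fails at any world with one).
Conversely, on a frame with emptiness of R the schema holds at every world under every valuation.
Frame condition: ∀x ∀y ¬Rxy.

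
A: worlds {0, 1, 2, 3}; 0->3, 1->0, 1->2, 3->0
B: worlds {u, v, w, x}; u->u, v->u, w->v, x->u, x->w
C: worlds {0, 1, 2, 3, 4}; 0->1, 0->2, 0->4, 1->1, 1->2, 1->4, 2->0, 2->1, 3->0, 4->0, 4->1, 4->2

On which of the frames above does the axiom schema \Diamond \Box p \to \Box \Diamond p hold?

C

Frame correspondent (Sahlqvist): \forall x \forall y \forall z (Rxy \wedge Rxz \to \exists w (Ryw \wedge Rzw)) — i.e. convergence.
A: fails — R12 and R12 but 2 and 2 have no common successor.
B: fails — Rxw and Rxu but w and u have no common successor.
C: satisfies the condition.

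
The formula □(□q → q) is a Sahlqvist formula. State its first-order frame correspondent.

Shift-reflexivity

Suppose □(□q→q) is valid. Take Rxy and set V(q)={w : Ryw}. Then at y, □q holds; since □(□q→q) at x, □q→q at y, so q at y, i.e. Ryy.
Conversely, on a frame with shift-reflexivity the schema holds at every world under every valuation.
Frame condition: ∀x ∀y (Rxy → Ryy).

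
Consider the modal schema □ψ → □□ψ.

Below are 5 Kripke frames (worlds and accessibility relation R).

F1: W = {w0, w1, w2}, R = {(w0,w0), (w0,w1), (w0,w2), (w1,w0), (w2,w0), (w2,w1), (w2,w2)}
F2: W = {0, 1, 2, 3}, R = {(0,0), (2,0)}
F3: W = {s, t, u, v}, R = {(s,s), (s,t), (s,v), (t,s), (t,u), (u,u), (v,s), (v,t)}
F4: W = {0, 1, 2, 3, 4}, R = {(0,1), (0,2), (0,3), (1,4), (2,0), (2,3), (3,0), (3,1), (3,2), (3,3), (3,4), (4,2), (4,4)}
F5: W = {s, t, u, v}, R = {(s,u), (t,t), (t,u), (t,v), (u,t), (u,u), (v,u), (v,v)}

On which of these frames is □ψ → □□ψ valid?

Frame correspondent (Sahlqvist): ∀x ∀y ∀z (Rxy ∧ Ryz → Rxz) — i.e. transitivity.
F1: fails — Rw1w0 and Rw0w1 but not Rw1w1.
F2: satisfies the condition.
F3: fails — Rvt and Rtu but not Rvu.
F4: fails — R02 and R20 but not R00.
F5: fails — Rut and Rtv but not Ruv.

F2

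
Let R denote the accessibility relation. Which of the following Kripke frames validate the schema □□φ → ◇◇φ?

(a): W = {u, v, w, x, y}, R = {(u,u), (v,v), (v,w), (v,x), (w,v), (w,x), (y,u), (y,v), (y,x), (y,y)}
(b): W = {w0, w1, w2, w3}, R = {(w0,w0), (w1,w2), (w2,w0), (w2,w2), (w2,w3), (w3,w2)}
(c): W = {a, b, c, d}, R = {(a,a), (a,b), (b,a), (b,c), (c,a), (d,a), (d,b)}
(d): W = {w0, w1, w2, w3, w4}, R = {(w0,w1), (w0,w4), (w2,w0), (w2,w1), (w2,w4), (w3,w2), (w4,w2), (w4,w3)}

Frame correspondent (Sahlqvist): ∀x ∃w (xR²w ∧ xR²w) — i.e. a generalized confluence (Geach) condition.
(a): fails — at x but no t with xR²t and xR²t.
(b): ✓.
(c): ✓.
(d): fails — at w1 but no w with w1R²w and w1R²w.

(b), (c)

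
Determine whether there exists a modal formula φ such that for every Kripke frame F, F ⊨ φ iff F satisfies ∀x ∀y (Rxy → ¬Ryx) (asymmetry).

Modal frame validity is preserved under surjective bounded morphisms.
The 5-cycle (worlds a,b,c,d,e with a→b→c→d→e→a) is asymmetric. Mapping every world to a single reflexive point • is a surjective bounded morphism, and the reflexive point is not asymmetric (R•• but asymmetry requires ¬R••).
Hence asymmetry is not modally definable.

Not modally definable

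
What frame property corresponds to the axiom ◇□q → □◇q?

This is the .2 axiom.
Its frame correspondent is convergence — ∀x ∀y ∀z (Rxy ∧ Rxz → ∃w (Ryw ∧ Rzw)).

Convergence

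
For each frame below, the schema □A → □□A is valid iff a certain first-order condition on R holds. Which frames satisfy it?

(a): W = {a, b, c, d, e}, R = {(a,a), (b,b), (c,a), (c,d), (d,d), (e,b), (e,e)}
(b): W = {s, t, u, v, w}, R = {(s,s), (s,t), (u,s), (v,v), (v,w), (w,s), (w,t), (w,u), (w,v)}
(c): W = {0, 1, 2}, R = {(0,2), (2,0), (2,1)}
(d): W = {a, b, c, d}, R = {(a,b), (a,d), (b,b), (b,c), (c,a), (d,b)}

(a)

This is the axiom for transitivity; its first-order frame correspondent is ∀x ∀y ∀z (Rxy ∧ Ryz → Rxz).
(a): satisfies the condition.
(b): fails — Rvw and Rwt but not Rvt.
(c): fails — R20 and R02 but not R22.
(d): fails — Rbc and Rca but not Rba.
Valid on: (a).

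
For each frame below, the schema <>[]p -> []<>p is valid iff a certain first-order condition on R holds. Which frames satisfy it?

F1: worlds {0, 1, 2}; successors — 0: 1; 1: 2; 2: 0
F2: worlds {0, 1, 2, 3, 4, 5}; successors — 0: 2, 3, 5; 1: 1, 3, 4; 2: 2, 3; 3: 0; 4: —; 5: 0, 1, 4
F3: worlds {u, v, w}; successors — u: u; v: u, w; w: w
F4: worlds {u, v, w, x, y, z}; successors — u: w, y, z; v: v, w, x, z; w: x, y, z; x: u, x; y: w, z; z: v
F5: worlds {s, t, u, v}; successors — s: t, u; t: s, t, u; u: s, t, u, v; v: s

F1

This is the axiom for convergence; its first-order frame correspondent is forall x forall y forall z (Rxy & Rxz -> exists w (Ryw & Rzw)).
F1: ✓.
F2: fails — R02 and R03 but 2 and 3 have no common successor.
F3: fails — Rvu and Rvw but u and w have no common successor.
F4: fails — Ruz and Ruw but z and w have no common successor.
F5: fails — Ruv and Rus but v and s have no common successor.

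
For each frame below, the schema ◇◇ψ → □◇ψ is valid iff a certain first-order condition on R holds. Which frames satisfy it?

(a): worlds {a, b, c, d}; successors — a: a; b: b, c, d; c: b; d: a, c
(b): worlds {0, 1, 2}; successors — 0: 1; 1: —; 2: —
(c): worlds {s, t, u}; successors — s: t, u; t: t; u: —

This is the axiom for a generalized confluence (Geach) condition; its first-order frame correspondent is ∀x ∀y ∀z ((xR²y ∧ xRz) → ∃w (y = w ∧ zRw)).
(a): fails — bR²a, bRb but no w with a=w and bRw.
(b): holds.
(c): fails — sR²t, sRu but no w with t=w and uRw.

(b)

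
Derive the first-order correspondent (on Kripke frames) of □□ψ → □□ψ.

∀x ∀z (xR²z → ∃w (xR²w ∧ z = w))

This is a Sahlqvist (Geach-type) schema ◇^0□^2ψ → □^2◇^0ψ.
Minimal-valuation argument: fix x; take any y with xR^0y and any z with xR^2z. Set V(ψ) to the set of worlds R-reachable from y in exactly 2 steps. Then □^2ψ holds at y, so the antecedent holds at x; validity forces ◇^0ψ at z, giving a w with zR^0w and yR^2w.
First-order correspondent: ∀x ∀z (xR²z → ∃w (xR²w ∧ z = w)).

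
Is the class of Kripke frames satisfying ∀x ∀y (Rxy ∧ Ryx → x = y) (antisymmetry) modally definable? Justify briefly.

If a class were modally definable it would be closed under surjective bounded morphisms (Goldblatt–Thomason).
The 4-cycle (worlds a,b,c,d with a→b→c→d→a) is antisymmetric. Sending even-indexed worlds to s and odd-indexed worlds to t is a surjective bounded morphism onto the two-world frame with s↔t, which is not antisymmetric.
So no modal formula (or set of formulas) defines exactly the antisymmetric frames.

Not modally definable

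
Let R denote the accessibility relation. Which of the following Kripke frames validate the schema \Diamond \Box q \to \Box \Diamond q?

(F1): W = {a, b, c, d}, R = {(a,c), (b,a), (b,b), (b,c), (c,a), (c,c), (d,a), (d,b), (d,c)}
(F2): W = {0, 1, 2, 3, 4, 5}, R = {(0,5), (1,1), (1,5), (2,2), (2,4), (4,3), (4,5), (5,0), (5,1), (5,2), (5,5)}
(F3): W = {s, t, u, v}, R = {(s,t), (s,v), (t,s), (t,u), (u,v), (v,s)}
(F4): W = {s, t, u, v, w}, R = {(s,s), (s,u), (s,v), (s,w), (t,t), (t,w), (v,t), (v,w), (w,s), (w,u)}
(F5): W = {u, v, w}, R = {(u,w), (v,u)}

(F1), (F3)

The schema corresponds to convergence: \forall x \forall y \forall z (Rxy \wedge Rxz \to \exists w (Ryw \wedge Rzw)).
(F1): condition met.
(F2): fails — R22 and R24 but 2 and 4 have no common successor.
(F3): condition met.
(F4): fails — Rsv and Rsw but v and w have no common successor.
(F5): fails — Ruw and Ruw but w and w have no common successor.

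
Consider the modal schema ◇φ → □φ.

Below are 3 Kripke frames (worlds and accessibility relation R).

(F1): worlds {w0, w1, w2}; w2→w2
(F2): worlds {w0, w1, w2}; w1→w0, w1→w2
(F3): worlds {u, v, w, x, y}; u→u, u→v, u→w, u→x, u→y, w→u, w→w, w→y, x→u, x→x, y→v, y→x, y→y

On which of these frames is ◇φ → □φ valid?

The schema corresponds to partial functionality: ∀x ∀y ∀z (Rxy ∧ Rxz → y = z).
(F1): ✓.
(F2): fails — w1 sees both w0 and w2.
(F3): fails — u sees both u and v.

(F1)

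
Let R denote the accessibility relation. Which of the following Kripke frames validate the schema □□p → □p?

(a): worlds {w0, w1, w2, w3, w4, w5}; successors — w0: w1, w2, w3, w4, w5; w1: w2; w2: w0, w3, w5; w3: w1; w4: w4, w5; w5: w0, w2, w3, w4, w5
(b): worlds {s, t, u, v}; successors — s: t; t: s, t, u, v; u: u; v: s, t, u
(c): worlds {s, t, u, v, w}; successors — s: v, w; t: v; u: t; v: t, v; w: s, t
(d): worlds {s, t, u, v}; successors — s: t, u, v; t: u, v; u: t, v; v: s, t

This is the axiom for density; its first-order frame correspondent is ∀x ∀y (Rxy → ∃z (Rxz ∧ Rzy)).
(a): fails — Rw1w2 but no z with Rw1z and Rzw2.
(b): holds.
(c): fails — Rwt but no z with Rwz and Rzt.
(d): fails — Rvs but no z with Rvz and Rzs.

(b)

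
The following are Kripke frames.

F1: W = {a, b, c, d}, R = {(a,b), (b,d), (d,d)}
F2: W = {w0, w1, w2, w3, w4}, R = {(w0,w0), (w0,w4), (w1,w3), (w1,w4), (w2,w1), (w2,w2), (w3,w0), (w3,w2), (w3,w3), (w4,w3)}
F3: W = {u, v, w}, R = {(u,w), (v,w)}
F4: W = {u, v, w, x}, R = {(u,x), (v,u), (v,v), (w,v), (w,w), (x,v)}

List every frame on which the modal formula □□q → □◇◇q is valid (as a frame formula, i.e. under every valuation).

The schema corresponds to a generalized confluence (Geach) condition: ∀x ∀z (xRz → ∃w (xR²w ∧ zR²w)).
F1: satisfies the condition.
F2: satisfies the condition.
F3: fails — uRw but no t with uR²t and wR²t.
F4: satisfies the condition.

F1, F2, F4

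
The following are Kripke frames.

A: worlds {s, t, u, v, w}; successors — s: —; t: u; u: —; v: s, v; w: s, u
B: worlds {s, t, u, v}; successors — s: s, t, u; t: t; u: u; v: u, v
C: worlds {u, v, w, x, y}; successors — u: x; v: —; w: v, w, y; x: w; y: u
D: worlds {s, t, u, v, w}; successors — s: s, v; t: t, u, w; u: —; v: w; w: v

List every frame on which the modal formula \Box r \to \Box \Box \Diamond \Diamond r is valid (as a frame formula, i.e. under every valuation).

B

Frame correspondent (Sahlqvist): \forall x \forall z (x R^2 z \to \exists w (xRw \wedge z R^2 w)) — i.e. a generalized confluence (Geach) condition.
A: fails — vR²s but no w* with vRw* and sR²w*.
B: condition met.
C: fails — uR²w but no t with uRt and wR²t.
D: fails — sR²w but no w* with sRw* and wR²w*.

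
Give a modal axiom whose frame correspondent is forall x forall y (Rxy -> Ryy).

This is shift-reflexivity; the standard corresponding axiom is T□: □(□r → r).
Suppose □(□r→r) is valid. Take Rxy and set V(r)={w : Ryw}. Then at y, □r holds; since □(□r→r) at x, □r→r at y, so r at y, i.e. Ryy.

□(□r → r)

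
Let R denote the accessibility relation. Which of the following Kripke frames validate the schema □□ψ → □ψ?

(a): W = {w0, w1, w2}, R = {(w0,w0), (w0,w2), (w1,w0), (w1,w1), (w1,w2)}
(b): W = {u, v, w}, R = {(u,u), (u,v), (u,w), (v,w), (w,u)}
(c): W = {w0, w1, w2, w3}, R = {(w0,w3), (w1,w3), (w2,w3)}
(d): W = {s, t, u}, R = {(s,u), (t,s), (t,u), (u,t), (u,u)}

(a)

This is the axiom for density; its first-order frame correspondent is ∀x ∀y (Rxy → ∃z (Rxz ∧ Rzy)).
(a): holds.
(b): fails — Rvw but no z with Rvz and Rzw.
(c): fails — Rw0w3 but no z with Rw0z and Rzw3.
(d): fails — Rts but no z with Rtz and Rzs.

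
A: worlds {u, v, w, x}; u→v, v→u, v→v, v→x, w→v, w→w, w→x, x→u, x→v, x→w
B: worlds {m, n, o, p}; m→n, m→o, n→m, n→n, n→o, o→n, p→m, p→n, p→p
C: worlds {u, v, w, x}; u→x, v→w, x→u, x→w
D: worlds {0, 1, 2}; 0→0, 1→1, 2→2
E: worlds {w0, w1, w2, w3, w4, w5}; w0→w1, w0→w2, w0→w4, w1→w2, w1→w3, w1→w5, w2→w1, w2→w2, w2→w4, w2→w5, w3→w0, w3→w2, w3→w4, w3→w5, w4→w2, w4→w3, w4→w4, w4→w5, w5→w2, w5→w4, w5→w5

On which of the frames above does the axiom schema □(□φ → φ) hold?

This is the axiom for shift-reflexivity; its first-order frame correspondent is ∀x ∀y (Rxy → Ryy).
A: fails — Rwx but not Rxx.
B: fails — Rpm but not Rmm.
C: fails — Rxu but not Ruu.
D: ✓.
E: fails — Rw1w3 but not Rw3w3.

D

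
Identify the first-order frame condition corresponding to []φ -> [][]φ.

Transitivity

Suppose □φ→□□φ is valid. Take Rxy, Ryz and set V(φ)={w : Rxw}. Then □φ at x, so □□φ at x, so □φ at y, so φ at z, i.e. Rxz.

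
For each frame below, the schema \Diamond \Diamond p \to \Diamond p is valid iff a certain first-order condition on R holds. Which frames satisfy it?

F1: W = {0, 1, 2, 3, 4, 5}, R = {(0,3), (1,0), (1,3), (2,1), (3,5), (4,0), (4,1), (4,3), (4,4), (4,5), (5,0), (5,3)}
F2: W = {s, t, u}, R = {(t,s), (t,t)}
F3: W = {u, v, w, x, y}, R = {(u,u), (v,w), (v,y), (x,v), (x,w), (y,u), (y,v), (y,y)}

F2

The schema corresponds to transitivity: \forall x \forall y \forall z (Rxy \wedge Ryz \to Rxz).
F1: fails — R53 and R35 but not R55.
F2: holds.
F3: fails — Ryv and Rvw but not Ryw.
Valid on: F2.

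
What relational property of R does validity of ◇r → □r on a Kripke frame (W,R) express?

Suppose ◇r→□r is valid. Take Rxy, Rxz and set V(r)={y}. Then ◇r at x, so □r at x, so r at z, i.e. z=y.

Partial functionality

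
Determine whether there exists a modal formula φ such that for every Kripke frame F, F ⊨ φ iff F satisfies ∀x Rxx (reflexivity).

This is a Sahlqvist condition; the T axiom □q → q defines it.

Definable; □q → q defines it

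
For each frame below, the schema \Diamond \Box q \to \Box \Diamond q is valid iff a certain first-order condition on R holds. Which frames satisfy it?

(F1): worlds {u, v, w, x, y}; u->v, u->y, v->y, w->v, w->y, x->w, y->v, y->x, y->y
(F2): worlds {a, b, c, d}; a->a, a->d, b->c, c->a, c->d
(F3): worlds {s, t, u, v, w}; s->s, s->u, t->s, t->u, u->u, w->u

Frame correspondent (Sahlqvist): \forall x \forall y \forall z (Rxy \wedge Rxz \to \exists w (Ryw \wedge Rzw)) — i.e. convergence.
(F1): fails — Ryx and Ryy but x and y have no common successor.
(F2): fails — Raa and Rad but a and d have no common successor.
(F3): holds.
Valid on: (F3).

(F3)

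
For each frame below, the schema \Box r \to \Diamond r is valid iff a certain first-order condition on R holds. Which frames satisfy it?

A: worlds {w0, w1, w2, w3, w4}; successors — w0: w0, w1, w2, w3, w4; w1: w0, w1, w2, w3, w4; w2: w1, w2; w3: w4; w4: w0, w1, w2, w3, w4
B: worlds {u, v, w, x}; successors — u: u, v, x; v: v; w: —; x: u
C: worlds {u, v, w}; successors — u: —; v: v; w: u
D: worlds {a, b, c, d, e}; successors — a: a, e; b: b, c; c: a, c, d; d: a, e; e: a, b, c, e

A, D

This is the axiom for seriality; its first-order frame correspondent is \forall x \exists y Rxy.
A: ✓.
B: fails — world w has no successor.
C: fails — world u has no successor.
D: ✓.
Valid on: A, D.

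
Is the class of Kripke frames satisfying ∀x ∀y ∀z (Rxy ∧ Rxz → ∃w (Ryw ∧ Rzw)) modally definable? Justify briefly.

Yes — defined by ◇□q → □◇q

Yes: it is convergence, defined by the .2 schema ◇□q → □◇q.
Suppose ◇□q→□◇q is valid. Take Rxy, Rxz and set V(q)={w : Ryw}. Then □q at y so ◇□q at x, so □◇q at x, so ◇q at z, giving w with Rzw and Ryw.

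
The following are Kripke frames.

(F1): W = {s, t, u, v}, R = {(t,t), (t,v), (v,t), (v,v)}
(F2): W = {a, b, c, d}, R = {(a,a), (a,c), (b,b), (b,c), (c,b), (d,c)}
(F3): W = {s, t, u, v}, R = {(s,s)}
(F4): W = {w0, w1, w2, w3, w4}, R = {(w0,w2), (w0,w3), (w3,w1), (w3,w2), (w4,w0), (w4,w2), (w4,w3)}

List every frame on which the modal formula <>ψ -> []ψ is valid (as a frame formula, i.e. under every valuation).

Frame correspondent (Sahlqvist): forall x forall y forall z (Rxy & Rxz -> y = z) — i.e. partial functionality.
(F1): fails — t sees both t and v.
(F2): fails — a sees both a and c.
(F3): holds.
(F4): fails — w0 sees both w2 and w3.

(F3)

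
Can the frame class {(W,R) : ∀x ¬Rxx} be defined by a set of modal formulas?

If a class were modally definable it would be closed under surjective bounded morphisms (Goldblatt–Thomason).
The 4-cycle (worlds a,b,c,d with a→b→c→d→a) is irreflexive, and the map sending every world to a single reflexive point • is a surjective bounded morphism (forth: every edge maps to (•,•); back: every world has a successor). So any modal formula valid on the 4-cycle is also valid on the reflexive point, which is not irreflexive.
So the class is not modally definable.

Not modally definable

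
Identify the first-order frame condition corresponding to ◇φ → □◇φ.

The Euclidean property

This is the 5 axiom.
Its frame correspondent is the Euclidean property — ∀x ∀y ∀z (Rxy ∧ Rxz → Ryz).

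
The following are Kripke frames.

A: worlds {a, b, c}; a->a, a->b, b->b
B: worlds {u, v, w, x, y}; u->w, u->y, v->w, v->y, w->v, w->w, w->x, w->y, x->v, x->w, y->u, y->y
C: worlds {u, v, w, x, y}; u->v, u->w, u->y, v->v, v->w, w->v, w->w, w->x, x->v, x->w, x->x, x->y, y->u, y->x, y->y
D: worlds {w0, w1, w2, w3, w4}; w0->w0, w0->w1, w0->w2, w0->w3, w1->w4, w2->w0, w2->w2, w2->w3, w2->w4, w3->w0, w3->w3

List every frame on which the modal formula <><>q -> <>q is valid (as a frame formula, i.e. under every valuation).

A

This is the axiom for transitivity; its first-order frame correspondent is forall x forall y forall z (Rxy & Ryz -> Rxz).
A: ✓.
B: fails — Rxw and Rwx but not Rxx.
C: fails — Ruw and Rwx but not Rux.
D: fails — Rw3w0 and Rw0w1 but not Rw3w1.
Valid on: A.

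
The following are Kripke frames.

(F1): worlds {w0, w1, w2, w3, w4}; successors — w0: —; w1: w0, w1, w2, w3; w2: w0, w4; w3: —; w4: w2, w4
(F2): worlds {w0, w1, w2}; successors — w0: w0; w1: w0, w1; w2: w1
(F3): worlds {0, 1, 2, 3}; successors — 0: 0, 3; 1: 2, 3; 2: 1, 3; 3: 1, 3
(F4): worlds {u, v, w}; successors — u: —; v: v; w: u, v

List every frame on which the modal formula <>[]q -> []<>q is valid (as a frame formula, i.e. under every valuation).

This is the axiom for convergence; its first-order frame correspondent is forall x forall y forall z (Rxy & Rxz -> exists w (Ryw & Rzw)).
(F1): fails — Rw1w2 and Rw1w0 but w2 and w0 have no common successor.
(F2): satisfies the condition.
(F3): satisfies the condition.
(F4): fails — Rwu and Rwu but u and u have no common successor.

(F2), (F3)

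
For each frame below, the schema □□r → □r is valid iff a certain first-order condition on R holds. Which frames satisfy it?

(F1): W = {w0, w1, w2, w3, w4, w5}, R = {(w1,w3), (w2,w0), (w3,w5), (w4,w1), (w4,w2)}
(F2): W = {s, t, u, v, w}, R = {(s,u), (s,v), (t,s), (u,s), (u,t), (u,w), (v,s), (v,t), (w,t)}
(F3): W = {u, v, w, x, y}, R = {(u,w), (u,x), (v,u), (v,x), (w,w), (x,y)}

none

This is the axiom for density; its first-order frame correspondent is ∀x ∀y (Rxy → ∃z (Rxz ∧ Rzy)).
(F1): fails — Rw3w5 but no z with Rw3z and Rzw5.
(F2): fails — Rwt but no z with Rwz and Rzt.
(F3): fails — Rvu but no z with Rvz and Rzu.
Valid on no frame.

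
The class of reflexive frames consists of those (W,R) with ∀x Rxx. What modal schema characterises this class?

□p → p

The condition is reflexivity. The T schema □p → p defines it.
Suppose □p→p is valid. At any x set V(p)={w : Rxw}. Then □p holds at x, so p holds at x, i.e. Rxx.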